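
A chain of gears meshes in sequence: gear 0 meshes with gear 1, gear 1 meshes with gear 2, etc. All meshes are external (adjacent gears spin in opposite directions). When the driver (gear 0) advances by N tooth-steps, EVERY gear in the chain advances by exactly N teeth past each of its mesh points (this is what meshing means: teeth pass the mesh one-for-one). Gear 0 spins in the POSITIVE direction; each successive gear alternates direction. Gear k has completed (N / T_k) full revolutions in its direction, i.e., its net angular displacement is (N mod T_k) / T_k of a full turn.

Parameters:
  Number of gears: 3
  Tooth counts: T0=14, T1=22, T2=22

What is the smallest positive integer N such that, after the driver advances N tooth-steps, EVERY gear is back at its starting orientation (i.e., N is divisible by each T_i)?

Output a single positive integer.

Gear k returns to start when N is a multiple of T_k.
All gears at start simultaneously when N is a common multiple of [14, 22, 22]; the smallest such N is lcm(14, 22, 22).
Start: lcm = T0 = 14
Fold in T1=22: gcd(14, 22) = 2; lcm(14, 22) = 14 * 22 / 2 = 308 / 2 = 154
Fold in T2=22: gcd(154, 22) = 22; lcm(154, 22) = 154 * 22 / 22 = 3388 / 22 = 154
Full cycle length = 154

Answer: 154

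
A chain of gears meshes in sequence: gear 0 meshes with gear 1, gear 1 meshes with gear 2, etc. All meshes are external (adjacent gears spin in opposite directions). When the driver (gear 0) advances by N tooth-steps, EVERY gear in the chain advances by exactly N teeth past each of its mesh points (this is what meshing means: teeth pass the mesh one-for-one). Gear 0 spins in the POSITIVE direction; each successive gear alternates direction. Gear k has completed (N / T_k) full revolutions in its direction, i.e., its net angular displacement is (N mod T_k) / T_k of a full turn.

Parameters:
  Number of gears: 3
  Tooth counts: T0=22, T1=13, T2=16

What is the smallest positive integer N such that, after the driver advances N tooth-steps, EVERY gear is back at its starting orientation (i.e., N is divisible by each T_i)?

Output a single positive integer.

Gear k returns to start when N is a multiple of T_k.
All gears at start simultaneously when N is a common multiple of [22, 13, 16]; the smallest such N is lcm(22, 13, 16).
Start: lcm = T0 = 22
Fold in T1=13: gcd(22, 13) = 1; lcm(22, 13) = 22 * 13 / 1 = 286 / 1 = 286
Fold in T2=16: gcd(286, 16) = 2; lcm(286, 16) = 286 * 16 / 2 = 4576 / 2 = 2288
Full cycle length = 2288

Answer: 2288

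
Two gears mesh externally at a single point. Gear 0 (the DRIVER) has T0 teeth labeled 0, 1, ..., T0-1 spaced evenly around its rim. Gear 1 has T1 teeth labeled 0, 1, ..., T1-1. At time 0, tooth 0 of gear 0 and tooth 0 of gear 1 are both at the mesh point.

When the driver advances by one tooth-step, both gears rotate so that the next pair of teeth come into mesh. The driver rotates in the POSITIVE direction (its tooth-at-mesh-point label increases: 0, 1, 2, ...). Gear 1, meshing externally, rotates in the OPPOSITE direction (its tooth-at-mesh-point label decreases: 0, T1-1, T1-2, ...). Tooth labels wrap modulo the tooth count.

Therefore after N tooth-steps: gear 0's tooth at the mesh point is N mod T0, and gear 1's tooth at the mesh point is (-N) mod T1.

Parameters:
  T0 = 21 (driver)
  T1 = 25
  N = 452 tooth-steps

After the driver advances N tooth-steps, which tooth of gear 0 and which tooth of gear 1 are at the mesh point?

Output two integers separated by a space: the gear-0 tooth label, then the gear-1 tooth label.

Gear 0 (driver, T0=21): tooth at mesh = N mod T0
  452 = 21 * 21 + 11, so 452 mod 21 = 11
  gear 0 tooth = 11
Gear 1 (driven, T1=25): tooth at mesh = (-N) mod T1
  452 = 18 * 25 + 2, so 452 mod 25 = 2
  (-452) mod 25 = (-2) mod 25 = 25 - 2 = 23
Mesh after 452 steps: gear-0 tooth 11 meets gear-1 tooth 23

Answer: 11 23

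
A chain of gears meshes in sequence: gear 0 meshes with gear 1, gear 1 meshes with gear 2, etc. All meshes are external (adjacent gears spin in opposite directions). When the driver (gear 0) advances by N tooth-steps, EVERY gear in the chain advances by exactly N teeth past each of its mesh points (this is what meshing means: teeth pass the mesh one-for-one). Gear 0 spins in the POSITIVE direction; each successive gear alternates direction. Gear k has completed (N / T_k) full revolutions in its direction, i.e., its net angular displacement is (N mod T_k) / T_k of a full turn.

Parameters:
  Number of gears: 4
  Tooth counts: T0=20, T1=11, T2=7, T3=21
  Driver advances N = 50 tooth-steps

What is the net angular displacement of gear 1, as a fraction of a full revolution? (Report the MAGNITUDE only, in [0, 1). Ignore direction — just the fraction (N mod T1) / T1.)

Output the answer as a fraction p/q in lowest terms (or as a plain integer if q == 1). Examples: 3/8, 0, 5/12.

Chain of 4 gears, tooth counts: [20, 11, 7, 21]
  gear 0: T0=20, direction=positive, advance = 50 mod 20 = 10 teeth = 10/20 turn
  gear 1: T1=11, direction=negative, advance = 50 mod 11 = 6 teeth = 6/11 turn
  gear 2: T2=7, direction=positive, advance = 50 mod 7 = 1 teeth = 1/7 turn
  gear 3: T3=21, direction=negative, advance = 50 mod 21 = 8 teeth = 8/21 turn
Gear 1: 50 mod 11 = 6
Fraction = 6 / 11 = 6/11 (gcd(6,11)=1) = 6/11

Answer: 6/11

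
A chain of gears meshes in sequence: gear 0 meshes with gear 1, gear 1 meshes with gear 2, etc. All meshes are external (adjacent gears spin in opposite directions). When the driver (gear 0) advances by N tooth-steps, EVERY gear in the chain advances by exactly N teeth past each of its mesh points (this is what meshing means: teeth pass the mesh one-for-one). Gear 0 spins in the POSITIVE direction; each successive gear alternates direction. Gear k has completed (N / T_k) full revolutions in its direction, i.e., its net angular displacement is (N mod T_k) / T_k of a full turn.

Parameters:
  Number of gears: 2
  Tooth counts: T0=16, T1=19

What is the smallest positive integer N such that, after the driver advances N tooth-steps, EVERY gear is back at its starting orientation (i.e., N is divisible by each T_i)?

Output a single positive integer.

Answer: 304

Derivation:
Gear k returns to start when N is a multiple of T_k.
All gears at start simultaneously when N is a common multiple of [16, 19]; the smallest such N is lcm(16, 19).
Start: lcm = T0 = 16
Fold in T1=19: gcd(16, 19) = 1; lcm(16, 19) = 16 * 19 / 1 = 304 / 1 = 304
Full cycle length = 304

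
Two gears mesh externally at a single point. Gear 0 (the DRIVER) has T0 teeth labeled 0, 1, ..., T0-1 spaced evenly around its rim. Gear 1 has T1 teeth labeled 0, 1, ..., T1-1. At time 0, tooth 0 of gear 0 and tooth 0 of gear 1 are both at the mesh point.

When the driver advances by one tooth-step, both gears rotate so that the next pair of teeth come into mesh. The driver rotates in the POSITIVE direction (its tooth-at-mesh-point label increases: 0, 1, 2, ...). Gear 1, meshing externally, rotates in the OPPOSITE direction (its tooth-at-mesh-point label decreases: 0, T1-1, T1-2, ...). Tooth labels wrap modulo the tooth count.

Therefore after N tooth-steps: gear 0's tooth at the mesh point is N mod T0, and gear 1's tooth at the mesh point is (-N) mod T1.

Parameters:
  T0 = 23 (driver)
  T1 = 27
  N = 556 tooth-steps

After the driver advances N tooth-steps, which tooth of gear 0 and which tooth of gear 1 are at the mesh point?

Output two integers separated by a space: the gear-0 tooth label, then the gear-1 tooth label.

Answer: 4 11

Derivation:
Gear 0 (driver, T0=23): tooth at mesh = N mod T0
  556 = 24 * 23 + 4, so 556 mod 23 = 4
  gear 0 tooth = 4
Gear 1 (driven, T1=27): tooth at mesh = (-N) mod T1
  556 = 20 * 27 + 16, so 556 mod 27 = 16
  (-556) mod 27 = (-16) mod 27 = 27 - 16 = 11
Mesh after 556 steps: gear-0 tooth 4 meets gear-1 tooth 11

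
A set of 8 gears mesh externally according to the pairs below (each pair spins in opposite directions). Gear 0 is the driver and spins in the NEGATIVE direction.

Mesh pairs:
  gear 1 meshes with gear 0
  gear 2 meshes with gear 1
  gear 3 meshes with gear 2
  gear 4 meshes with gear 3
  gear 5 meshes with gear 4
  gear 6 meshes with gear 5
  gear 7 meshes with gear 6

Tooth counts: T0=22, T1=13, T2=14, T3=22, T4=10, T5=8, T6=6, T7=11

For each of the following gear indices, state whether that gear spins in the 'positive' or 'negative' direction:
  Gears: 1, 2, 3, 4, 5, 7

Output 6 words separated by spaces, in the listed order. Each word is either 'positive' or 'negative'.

Gear 0 (driver): negative (depth 0)
  gear 1: meshes with gear 0 -> depth 1 -> positive (opposite of gear 0)
  gear 2: meshes with gear 1 -> depth 2 -> negative (opposite of gear 1)
  gear 3: meshes with gear 2 -> depth 3 -> positive (opposite of gear 2)
  gear 4: meshes with gear 3 -> depth 4 -> negative (opposite of gear 3)
  gear 5: meshes with gear 4 -> depth 5 -> positive (opposite of gear 4)
  gear 6: meshes with gear 5 -> depth 6 -> negative (opposite of gear 5)
  gear 7: meshes with gear 6 -> depth 7 -> positive (opposite of gear 6)
Queried indices 1, 2, 3, 4, 5, 7 -> positive, negative, positive, negative, positive, positive

Answer: positive negative positive negative positive positive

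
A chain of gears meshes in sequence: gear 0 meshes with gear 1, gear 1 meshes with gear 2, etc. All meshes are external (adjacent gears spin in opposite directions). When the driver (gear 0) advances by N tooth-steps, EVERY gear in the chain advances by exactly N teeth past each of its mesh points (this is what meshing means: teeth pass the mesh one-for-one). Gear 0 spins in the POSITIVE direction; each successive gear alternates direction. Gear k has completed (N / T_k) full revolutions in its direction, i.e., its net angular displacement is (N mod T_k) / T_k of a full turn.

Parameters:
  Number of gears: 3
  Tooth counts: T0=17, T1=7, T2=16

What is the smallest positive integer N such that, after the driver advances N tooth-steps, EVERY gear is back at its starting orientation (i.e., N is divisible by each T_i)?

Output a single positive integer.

Answer: 1904

Derivation:
Gear k returns to start when N is a multiple of T_k.
All gears at start simultaneously when N is a common multiple of [17, 7, 16]; the smallest such N is lcm(17, 7, 16).
Start: lcm = T0 = 17
Fold in T1=7: gcd(17, 7) = 1; lcm(17, 7) = 17 * 7 / 1 = 119 / 1 = 119
Fold in T2=16: gcd(119, 16) = 1; lcm(119, 16) = 119 * 16 / 1 = 1904 / 1 = 1904
Full cycle length = 1904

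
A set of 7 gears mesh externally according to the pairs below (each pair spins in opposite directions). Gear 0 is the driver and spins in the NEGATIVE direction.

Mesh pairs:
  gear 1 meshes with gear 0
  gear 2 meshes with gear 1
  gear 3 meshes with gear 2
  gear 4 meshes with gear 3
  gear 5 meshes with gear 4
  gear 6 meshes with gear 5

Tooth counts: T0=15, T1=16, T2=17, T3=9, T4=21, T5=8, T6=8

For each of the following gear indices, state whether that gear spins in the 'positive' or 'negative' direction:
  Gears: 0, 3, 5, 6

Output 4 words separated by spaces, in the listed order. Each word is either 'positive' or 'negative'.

Answer: negative positive positive negative

Derivation:
Gear 0 (driver): negative (depth 0)
  gear 1: meshes with gear 0 -> depth 1 -> positive (opposite of gear 0)
  gear 2: meshes with gear 1 -> depth 2 -> negative (opposite of gear 1)
  gear 3: meshes with gear 2 -> depth 3 -> positive (opposite of gear 2)
  gear 4: meshes with gear 3 -> depth 4 -> negative (opposite of gear 3)
  gear 5: meshes with gear 4 -> depth 5 -> positive (opposite of gear 4)
  gear 6: meshes with gear 5 -> depth 6 -> negative (opposite of gear 5)
Queried indices 0, 3, 5, 6 -> negative, positive, positive, negative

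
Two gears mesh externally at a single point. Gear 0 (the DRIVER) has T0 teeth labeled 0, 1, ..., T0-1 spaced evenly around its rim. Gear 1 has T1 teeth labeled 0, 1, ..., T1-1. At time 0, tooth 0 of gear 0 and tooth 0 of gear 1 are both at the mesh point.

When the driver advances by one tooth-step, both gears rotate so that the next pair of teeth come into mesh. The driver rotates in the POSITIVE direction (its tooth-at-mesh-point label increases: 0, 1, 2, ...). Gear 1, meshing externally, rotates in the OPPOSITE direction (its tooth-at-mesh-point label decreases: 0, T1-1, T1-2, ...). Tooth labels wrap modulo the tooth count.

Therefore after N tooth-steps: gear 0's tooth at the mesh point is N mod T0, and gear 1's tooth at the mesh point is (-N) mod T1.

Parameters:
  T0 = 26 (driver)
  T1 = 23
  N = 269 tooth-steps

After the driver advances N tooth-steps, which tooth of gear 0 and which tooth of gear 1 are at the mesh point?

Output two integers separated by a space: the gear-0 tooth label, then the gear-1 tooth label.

Answer: 9 7

Derivation:
Gear 0 (driver, T0=26): tooth at mesh = N mod T0
  269 = 10 * 26 + 9, so 269 mod 26 = 9
  gear 0 tooth = 9
Gear 1 (driven, T1=23): tooth at mesh = (-N) mod T1
  269 = 11 * 23 + 16, so 269 mod 23 = 16
  (-269) mod 23 = (-16) mod 23 = 23 - 16 = 7
Mesh after 269 steps: gear-0 tooth 9 meets gear-1 tooth 7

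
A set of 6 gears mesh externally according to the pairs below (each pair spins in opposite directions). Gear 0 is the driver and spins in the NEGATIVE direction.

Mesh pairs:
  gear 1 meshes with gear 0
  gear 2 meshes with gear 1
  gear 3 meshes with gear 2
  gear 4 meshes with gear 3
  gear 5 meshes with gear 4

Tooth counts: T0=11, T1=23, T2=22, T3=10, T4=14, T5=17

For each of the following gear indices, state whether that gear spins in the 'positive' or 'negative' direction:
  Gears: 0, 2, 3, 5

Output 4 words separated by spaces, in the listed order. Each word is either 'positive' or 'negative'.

Gear 0 (driver): negative (depth 0)
  gear 1: meshes with gear 0 -> depth 1 -> positive (opposite of gear 0)
  gear 2: meshes with gear 1 -> depth 2 -> negative (opposite of gear 1)
  gear 3: meshes with gear 2 -> depth 3 -> positive (opposite of gear 2)
  gear 4: meshes with gear 3 -> depth 4 -> negative (opposite of gear 3)
  gear 5: meshes with gear 4 -> depth 5 -> positive (opposite of gear 4)
Queried indices 0, 2, 3, 5 -> negative, negative, positive, positive

Answer: negative negative positive positive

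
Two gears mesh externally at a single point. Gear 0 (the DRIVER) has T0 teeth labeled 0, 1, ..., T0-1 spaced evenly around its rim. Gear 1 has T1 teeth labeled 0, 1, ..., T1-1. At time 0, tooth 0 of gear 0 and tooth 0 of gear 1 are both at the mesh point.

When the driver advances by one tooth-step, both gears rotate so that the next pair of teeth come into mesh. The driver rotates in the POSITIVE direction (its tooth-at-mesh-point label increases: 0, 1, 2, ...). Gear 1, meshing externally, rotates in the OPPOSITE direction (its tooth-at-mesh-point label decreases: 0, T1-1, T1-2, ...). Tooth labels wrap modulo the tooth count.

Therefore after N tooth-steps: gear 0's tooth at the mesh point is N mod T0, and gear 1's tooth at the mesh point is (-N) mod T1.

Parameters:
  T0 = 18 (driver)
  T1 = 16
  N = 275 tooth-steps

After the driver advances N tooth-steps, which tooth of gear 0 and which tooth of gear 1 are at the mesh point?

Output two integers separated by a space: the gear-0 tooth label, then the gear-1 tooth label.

Gear 0 (driver, T0=18): tooth at mesh = N mod T0
  275 = 15 * 18 + 5, so 275 mod 18 = 5
  gear 0 tooth = 5
Gear 1 (driven, T1=16): tooth at mesh = (-N) mod T1
  275 = 17 * 16 + 3, so 275 mod 16 = 3
  (-275) mod 16 = (-3) mod 16 = 16 - 3 = 13
Mesh after 275 steps: gear-0 tooth 5 meets gear-1 tooth 13

Answer: 5 13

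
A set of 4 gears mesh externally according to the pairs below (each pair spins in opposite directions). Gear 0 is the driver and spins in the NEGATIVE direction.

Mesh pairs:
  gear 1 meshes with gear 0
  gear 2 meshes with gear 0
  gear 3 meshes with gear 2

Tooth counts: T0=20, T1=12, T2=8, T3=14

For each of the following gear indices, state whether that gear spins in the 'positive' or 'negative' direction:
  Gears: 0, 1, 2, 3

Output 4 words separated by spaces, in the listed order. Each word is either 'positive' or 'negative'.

Answer: negative positive positive negative

Derivation:
Gear 0 (driver): negative (depth 0)
  gear 1: meshes with gear 0 -> depth 1 -> positive (opposite of gear 0)
  gear 2: meshes with gear 0 -> depth 1 -> positive (opposite of gear 0)
  gear 3: meshes with gear 2 -> depth 2 -> negative (opposite of gear 2)
Queried indices 0, 1, 2, 3 -> negative, positive, positive, negative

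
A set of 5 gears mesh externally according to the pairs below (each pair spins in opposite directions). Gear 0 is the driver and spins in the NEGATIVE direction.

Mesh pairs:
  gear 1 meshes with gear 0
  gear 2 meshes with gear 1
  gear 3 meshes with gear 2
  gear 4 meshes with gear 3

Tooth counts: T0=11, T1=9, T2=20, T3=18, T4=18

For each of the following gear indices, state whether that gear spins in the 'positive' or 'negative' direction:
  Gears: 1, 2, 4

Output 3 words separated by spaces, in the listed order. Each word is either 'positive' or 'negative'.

Gear 0 (driver): negative (depth 0)
  gear 1: meshes with gear 0 -> depth 1 -> positive (opposite of gear 0)
  gear 2: meshes with gear 1 -> depth 2 -> negative (opposite of gear 1)
  gear 3: meshes with gear 2 -> depth 3 -> positive (opposite of gear 2)
  gear 4: meshes with gear 3 -> depth 4 -> negative (opposite of gear 3)
Queried indices 1, 2, 4 -> positive, negative, negative

Answer: positive negative negative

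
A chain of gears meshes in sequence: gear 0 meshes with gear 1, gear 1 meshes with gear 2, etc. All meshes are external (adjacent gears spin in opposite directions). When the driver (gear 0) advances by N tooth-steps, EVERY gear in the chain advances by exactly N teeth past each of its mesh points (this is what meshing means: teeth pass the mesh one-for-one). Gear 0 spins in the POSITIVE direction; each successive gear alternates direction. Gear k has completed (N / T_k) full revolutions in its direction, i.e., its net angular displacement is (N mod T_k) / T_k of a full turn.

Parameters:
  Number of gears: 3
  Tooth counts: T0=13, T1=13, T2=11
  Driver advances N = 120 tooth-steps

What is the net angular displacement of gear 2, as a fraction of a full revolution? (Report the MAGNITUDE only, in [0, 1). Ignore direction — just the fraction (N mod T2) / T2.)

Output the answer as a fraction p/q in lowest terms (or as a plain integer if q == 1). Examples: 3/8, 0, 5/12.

Chain of 3 gears, tooth counts: [13, 13, 11]
  gear 0: T0=13, direction=positive, advance = 120 mod 13 = 3 teeth = 3/13 turn
  gear 1: T1=13, direction=negative, advance = 120 mod 13 = 3 teeth = 3/13 turn
  gear 2: T2=11, direction=positive, advance = 120 mod 11 = 10 teeth = 10/11 turn
Gear 2: 120 mod 11 = 10
Fraction = 10 / 11 = 10/11 (gcd(10,11)=1) = 10/11

Answer: 10/11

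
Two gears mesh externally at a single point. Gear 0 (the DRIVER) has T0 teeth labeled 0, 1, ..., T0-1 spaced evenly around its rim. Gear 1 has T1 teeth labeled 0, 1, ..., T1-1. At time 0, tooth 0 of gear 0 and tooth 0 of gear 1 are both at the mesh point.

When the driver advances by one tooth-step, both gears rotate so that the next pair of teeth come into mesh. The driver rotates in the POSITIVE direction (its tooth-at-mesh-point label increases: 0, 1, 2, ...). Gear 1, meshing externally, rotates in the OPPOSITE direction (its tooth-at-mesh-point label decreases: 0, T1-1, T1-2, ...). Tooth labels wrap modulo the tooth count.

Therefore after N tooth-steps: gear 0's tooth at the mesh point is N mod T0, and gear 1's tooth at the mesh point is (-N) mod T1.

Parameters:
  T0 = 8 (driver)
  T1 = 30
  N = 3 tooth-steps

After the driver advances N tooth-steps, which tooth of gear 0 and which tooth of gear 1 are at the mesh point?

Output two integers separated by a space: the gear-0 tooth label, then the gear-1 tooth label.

Answer: 3 27

Derivation:
Gear 0 (driver, T0=8): tooth at mesh = N mod T0
  3 = 0 * 8 + 3, so 3 mod 8 = 3
  gear 0 tooth = 3
Gear 1 (driven, T1=30): tooth at mesh = (-N) mod T1
  3 = 0 * 30 + 3, so 3 mod 30 = 3
  (-3) mod 30 = (-3) mod 30 = 30 - 3 = 27
Mesh after 3 steps: gear-0 tooth 3 meets gear-1 tooth 27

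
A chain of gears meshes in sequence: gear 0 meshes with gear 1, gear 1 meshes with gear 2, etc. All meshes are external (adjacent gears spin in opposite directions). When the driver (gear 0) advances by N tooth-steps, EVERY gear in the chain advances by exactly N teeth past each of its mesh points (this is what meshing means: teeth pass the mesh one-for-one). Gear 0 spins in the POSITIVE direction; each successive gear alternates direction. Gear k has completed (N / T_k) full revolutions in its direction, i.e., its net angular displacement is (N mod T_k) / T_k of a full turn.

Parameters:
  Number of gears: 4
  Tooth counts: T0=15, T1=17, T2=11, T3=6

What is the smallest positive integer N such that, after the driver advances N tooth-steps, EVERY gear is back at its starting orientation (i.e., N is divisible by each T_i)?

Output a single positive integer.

Gear k returns to start when N is a multiple of T_k.
All gears at start simultaneously when N is a common multiple of [15, 17, 11, 6]; the smallest such N is lcm(15, 17, 11, 6).
Start: lcm = T0 = 15
Fold in T1=17: gcd(15, 17) = 1; lcm(15, 17) = 15 * 17 / 1 = 255 / 1 = 255
Fold in T2=11: gcd(255, 11) = 1; lcm(255, 11) = 255 * 11 / 1 = 2805 / 1 = 2805
Fold in T3=6: gcd(2805, 6) = 3; lcm(2805, 6) = 2805 * 6 / 3 = 16830 / 3 = 5610
Full cycle length = 5610

Answer: 5610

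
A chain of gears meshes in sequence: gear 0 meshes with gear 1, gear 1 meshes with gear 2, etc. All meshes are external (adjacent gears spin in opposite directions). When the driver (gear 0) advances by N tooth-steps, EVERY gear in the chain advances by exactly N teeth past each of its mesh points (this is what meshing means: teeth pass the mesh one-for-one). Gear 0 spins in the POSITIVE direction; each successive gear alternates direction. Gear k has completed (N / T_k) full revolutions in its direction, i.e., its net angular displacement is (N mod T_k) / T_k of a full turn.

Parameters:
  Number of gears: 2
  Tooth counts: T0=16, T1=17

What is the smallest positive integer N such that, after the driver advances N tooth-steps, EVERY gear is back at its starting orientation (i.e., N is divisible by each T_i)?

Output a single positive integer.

Answer: 272

Derivation:
Gear k returns to start when N is a multiple of T_k.
All gears at start simultaneously when N is a common multiple of [16, 17]; the smallest such N is lcm(16, 17).
Start: lcm = T0 = 16
Fold in T1=17: gcd(16, 17) = 1; lcm(16, 17) = 16 * 17 / 1 = 272 / 1 = 272
Full cycle length = 272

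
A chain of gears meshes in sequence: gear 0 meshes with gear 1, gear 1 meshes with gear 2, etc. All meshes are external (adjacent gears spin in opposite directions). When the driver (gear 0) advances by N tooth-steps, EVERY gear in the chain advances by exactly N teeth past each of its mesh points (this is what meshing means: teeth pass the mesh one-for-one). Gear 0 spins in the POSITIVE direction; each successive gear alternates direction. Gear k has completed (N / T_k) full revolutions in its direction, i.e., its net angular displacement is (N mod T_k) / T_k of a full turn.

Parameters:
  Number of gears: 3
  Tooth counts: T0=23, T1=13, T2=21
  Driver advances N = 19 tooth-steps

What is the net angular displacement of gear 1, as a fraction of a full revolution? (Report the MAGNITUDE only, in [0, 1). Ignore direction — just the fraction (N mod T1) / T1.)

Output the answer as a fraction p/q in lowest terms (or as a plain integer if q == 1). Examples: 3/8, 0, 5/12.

Answer: 6/13

Derivation:
Chain of 3 gears, tooth counts: [23, 13, 21]
  gear 0: T0=23, direction=positive, advance = 19 mod 23 = 19 teeth = 19/23 turn
  gear 1: T1=13, direction=negative, advance = 19 mod 13 = 6 teeth = 6/13 turn
  gear 2: T2=21, direction=positive, advance = 19 mod 21 = 19 teeth = 19/21 turn
Gear 1: 19 mod 13 = 6
Fraction = 6 / 13 = 6/13 (gcd(6,13)=1) = 6/13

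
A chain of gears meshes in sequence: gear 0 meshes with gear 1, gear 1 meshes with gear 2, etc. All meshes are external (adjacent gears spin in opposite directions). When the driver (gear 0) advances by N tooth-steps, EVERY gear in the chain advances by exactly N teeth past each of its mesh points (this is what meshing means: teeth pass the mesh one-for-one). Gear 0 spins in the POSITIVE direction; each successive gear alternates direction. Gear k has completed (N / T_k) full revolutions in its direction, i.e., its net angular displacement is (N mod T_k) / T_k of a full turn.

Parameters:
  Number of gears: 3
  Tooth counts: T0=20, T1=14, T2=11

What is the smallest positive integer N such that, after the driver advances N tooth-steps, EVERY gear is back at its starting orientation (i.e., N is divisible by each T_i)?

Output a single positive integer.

Gear k returns to start when N is a multiple of T_k.
All gears at start simultaneously when N is a common multiple of [20, 14, 11]; the smallest such N is lcm(20, 14, 11).
Start: lcm = T0 = 20
Fold in T1=14: gcd(20, 14) = 2; lcm(20, 14) = 20 * 14 / 2 = 280 / 2 = 140
Fold in T2=11: gcd(140, 11) = 1; lcm(140, 11) = 140 * 11 / 1 = 1540 / 1 = 1540
Full cycle length = 1540

Answer: 1540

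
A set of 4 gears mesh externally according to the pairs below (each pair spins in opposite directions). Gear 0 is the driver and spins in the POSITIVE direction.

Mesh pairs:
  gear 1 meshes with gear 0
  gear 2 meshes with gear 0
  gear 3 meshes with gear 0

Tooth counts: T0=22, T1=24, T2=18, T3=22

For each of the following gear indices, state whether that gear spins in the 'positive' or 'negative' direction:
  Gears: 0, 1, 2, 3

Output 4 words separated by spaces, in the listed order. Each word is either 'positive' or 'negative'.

Gear 0 (driver): positive (depth 0)
  gear 1: meshes with gear 0 -> depth 1 -> negative (opposite of gear 0)
  gear 2: meshes with gear 0 -> depth 1 -> negative (opposite of gear 0)
  gear 3: meshes with gear 0 -> depth 1 -> negative (opposite of gear 0)
Queried indices 0, 1, 2, 3 -> positive, negative, negative, negative

Answer: positive negative negative negative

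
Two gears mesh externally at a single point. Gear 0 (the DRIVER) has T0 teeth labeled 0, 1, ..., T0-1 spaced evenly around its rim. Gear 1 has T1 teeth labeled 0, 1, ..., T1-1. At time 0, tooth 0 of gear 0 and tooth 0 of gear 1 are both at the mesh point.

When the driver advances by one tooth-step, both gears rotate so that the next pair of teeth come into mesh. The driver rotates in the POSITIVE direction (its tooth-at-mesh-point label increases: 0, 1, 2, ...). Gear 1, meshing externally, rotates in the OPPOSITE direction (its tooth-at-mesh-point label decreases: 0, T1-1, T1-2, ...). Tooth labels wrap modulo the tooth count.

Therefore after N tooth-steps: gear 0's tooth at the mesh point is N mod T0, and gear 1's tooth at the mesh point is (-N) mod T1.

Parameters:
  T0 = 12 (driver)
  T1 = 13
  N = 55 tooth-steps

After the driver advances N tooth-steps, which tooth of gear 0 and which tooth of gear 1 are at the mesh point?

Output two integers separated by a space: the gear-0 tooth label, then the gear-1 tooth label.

Answer: 7 10

Derivation:
Gear 0 (driver, T0=12): tooth at mesh = N mod T0
  55 = 4 * 12 + 7, so 55 mod 12 = 7
  gear 0 tooth = 7
Gear 1 (driven, T1=13): tooth at mesh = (-N) mod T1
  55 = 4 * 13 + 3, so 55 mod 13 = 3
  (-55) mod 13 = (-3) mod 13 = 13 - 3 = 10
Mesh after 55 steps: gear-0 tooth 7 meets gear-1 tooth 10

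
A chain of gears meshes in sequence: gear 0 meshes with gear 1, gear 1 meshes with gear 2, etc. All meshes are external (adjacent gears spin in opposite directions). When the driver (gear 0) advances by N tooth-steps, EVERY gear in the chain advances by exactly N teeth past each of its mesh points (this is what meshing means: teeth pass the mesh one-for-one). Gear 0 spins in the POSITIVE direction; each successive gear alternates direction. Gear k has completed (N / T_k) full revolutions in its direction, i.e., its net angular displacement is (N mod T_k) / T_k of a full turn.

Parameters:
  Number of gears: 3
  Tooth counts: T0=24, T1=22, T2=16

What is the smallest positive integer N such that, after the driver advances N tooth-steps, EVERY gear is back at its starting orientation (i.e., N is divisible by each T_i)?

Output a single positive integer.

Gear k returns to start when N is a multiple of T_k.
All gears at start simultaneously when N is a common multiple of [24, 22, 16]; the smallest such N is lcm(24, 22, 16).
Start: lcm = T0 = 24
Fold in T1=22: gcd(24, 22) = 2; lcm(24, 22) = 24 * 22 / 2 = 528 / 2 = 264
Fold in T2=16: gcd(264, 16) = 8; lcm(264, 16) = 264 * 16 / 8 = 4224 / 8 = 528
Full cycle length = 528

Answer: 528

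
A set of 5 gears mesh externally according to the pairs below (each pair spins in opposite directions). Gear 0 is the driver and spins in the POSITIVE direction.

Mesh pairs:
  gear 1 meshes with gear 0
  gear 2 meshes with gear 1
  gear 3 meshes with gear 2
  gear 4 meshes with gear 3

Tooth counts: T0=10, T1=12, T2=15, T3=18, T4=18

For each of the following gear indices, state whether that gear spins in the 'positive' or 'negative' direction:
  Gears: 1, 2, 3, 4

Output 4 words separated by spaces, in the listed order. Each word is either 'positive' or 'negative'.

Answer: negative positive negative positive

Derivation:
Gear 0 (driver): positive (depth 0)
  gear 1: meshes with gear 0 -> depth 1 -> negative (opposite of gear 0)
  gear 2: meshes with gear 1 -> depth 2 -> positive (opposite of gear 1)
  gear 3: meshes with gear 2 -> depth 3 -> negative (opposite of gear 2)
  gear 4: meshes with gear 3 -> depth 4 -> positive (opposite of gear 3)
Queried indices 1, 2, 3, 4 -> negative, positive, negative, positive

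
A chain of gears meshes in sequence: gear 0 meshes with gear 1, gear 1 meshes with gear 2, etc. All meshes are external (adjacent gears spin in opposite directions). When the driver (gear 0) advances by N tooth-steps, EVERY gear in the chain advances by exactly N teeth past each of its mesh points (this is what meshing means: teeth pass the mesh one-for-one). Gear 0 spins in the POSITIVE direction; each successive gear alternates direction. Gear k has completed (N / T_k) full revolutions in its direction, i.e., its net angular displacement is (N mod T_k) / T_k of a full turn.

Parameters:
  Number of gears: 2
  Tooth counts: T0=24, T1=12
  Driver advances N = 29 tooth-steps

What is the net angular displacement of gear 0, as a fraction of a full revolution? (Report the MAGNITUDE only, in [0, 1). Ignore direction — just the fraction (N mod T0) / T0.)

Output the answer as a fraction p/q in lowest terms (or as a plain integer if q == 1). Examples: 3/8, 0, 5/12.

Answer: 5/24

Derivation:
Chain of 2 gears, tooth counts: [24, 12]
  gear 0: T0=24, direction=positive, advance = 29 mod 24 = 5 teeth = 5/24 turn
  gear 1: T1=12, direction=negative, advance = 29 mod 12 = 5 teeth = 5/12 turn
Gear 0: 29 mod 24 = 5
Fraction = 5 / 24 = 5/24 (gcd(5,24)=1) = 5/24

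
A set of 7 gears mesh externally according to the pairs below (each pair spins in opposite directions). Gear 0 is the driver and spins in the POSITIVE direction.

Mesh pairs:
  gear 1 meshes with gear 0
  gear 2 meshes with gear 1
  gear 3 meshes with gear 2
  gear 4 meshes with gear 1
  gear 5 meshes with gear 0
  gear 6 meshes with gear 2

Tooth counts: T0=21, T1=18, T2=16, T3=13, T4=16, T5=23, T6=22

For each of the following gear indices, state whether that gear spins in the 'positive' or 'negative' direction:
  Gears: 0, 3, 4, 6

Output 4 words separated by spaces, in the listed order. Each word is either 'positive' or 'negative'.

Answer: positive negative positive negative

Derivation:
Gear 0 (driver): positive (depth 0)
  gear 1: meshes with gear 0 -> depth 1 -> negative (opposite of gear 0)
  gear 2: meshes with gear 1 -> depth 2 -> positive (opposite of gear 1)
  gear 3: meshes with gear 2 -> depth 3 -> negative (opposite of gear 2)
  gear 4: meshes with gear 1 -> depth 2 -> positive (opposite of gear 1)
  gear 5: meshes with gear 0 -> depth 1 -> negative (opposite of gear 0)
  gear 6: meshes with gear 2 -> depth 3 -> negative (opposite of gear 2)
Queried indices 0, 3, 4, 6 -> positive, negative, positive, negative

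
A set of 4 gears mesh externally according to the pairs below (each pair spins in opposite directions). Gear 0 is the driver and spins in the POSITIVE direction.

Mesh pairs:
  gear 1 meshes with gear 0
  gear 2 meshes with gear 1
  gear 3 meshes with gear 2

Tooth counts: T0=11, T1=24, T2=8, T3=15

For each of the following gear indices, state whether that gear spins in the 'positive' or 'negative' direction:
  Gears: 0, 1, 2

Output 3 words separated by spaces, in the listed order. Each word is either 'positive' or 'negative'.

Gear 0 (driver): positive (depth 0)
  gear 1: meshes with gear 0 -> depth 1 -> negative (opposite of gear 0)
  gear 2: meshes with gear 1 -> depth 2 -> positive (opposite of gear 1)
  gear 3: meshes with gear 2 -> depth 3 -> negative (opposite of gear 2)
Queried indices 0, 1, 2 -> positive, negative, positive

Answer: positive negative positive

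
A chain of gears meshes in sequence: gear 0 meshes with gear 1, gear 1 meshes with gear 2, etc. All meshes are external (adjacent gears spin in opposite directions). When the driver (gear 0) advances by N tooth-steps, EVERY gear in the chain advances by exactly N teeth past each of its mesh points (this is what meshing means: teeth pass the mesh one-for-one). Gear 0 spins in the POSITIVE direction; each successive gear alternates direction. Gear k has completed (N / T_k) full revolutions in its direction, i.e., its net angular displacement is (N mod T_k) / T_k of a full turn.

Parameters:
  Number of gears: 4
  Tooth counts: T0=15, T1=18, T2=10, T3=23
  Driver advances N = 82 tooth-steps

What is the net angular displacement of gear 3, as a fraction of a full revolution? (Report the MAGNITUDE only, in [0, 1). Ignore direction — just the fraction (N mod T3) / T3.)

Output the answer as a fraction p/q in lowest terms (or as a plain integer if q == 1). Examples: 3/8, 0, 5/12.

Answer: 13/23

Derivation:
Chain of 4 gears, tooth counts: [15, 18, 10, 23]
  gear 0: T0=15, direction=positive, advance = 82 mod 15 = 7 teeth = 7/15 turn
  gear 1: T1=18, direction=negative, advance = 82 mod 18 = 10 teeth = 10/18 turn
  gear 2: T2=10, direction=positive, advance = 82 mod 10 = 2 teeth = 2/10 turn
  gear 3: T3=23, direction=negative, advance = 82 mod 23 = 13 teeth = 13/23 turn
Gear 3: 82 mod 23 = 13
Fraction = 13 / 23 = 13/23 (gcd(13,23)=1) = 13/23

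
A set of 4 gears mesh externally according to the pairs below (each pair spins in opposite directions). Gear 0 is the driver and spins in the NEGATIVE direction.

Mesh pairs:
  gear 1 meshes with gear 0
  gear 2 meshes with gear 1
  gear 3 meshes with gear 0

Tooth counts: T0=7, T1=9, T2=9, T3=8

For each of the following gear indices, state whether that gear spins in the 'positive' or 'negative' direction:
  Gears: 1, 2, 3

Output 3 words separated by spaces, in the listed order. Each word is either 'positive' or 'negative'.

Answer: positive negative positive

Derivation:
Gear 0 (driver): negative (depth 0)
  gear 1: meshes with gear 0 -> depth 1 -> positive (opposite of gear 0)
  gear 2: meshes with gear 1 -> depth 2 -> negative (opposite of gear 1)
  gear 3: meshes with gear 0 -> depth 1 -> positive (opposite of gear 0)
Queried indices 1, 2, 3 -> positive, negative, positive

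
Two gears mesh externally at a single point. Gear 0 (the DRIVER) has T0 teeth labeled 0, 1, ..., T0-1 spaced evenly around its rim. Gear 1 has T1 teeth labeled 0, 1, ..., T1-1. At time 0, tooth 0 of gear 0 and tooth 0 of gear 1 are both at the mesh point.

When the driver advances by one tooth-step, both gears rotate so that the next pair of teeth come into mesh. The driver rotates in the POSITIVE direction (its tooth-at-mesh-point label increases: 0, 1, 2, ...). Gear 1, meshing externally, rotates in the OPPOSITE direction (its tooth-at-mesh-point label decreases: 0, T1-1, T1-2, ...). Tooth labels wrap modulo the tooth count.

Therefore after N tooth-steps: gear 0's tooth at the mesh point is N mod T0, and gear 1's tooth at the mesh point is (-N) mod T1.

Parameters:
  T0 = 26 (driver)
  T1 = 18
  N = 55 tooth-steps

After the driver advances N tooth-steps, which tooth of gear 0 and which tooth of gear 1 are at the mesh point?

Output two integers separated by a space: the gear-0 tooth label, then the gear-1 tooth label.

Gear 0 (driver, T0=26): tooth at mesh = N mod T0
  55 = 2 * 26 + 3, so 55 mod 26 = 3
  gear 0 tooth = 3
Gear 1 (driven, T1=18): tooth at mesh = (-N) mod T1
  55 = 3 * 18 + 1, so 55 mod 18 = 1
  (-55) mod 18 = (-1) mod 18 = 18 - 1 = 17
Mesh after 55 steps: gear-0 tooth 3 meets gear-1 tooth 17

Answer: 3 17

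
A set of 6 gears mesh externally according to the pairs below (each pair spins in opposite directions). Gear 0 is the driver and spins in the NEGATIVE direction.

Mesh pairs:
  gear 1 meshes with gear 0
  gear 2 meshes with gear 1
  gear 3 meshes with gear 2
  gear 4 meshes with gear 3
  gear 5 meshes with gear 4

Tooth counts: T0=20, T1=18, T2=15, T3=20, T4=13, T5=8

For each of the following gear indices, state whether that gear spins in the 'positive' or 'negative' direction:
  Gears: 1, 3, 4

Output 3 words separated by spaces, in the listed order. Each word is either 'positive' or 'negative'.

Answer: positive positive negative

Derivation:
Gear 0 (driver): negative (depth 0)
  gear 1: meshes with gear 0 -> depth 1 -> positive (opposite of gear 0)
  gear 2: meshes with gear 1 -> depth 2 -> negative (opposite of gear 1)
  gear 3: meshes with gear 2 -> depth 3 -> positive (opposite of gear 2)
  gear 4: meshes with gear 3 -> depth 4 -> negative (opposite of gear 3)
  gear 5: meshes with gear 4 -> depth 5 -> positive (opposite of gear 4)
Queried indices 1, 3, 4 -> positive, positive, negative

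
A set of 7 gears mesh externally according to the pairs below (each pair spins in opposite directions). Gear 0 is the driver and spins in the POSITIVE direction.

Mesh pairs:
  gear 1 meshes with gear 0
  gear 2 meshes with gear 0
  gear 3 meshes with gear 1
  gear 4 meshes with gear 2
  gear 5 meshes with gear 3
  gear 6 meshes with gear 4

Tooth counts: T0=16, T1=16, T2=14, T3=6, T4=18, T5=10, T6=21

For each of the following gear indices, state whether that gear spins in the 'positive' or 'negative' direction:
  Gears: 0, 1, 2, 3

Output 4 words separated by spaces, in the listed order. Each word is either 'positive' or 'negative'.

Gear 0 (driver): positive (depth 0)
  gear 1: meshes with gear 0 -> depth 1 -> negative (opposite of gear 0)
  gear 2: meshes with gear 0 -> depth 1 -> negative (opposite of gear 0)
  gear 3: meshes with gear 1 -> depth 2 -> positive (opposite of gear 1)
  gear 4: meshes with gear 2 -> depth 2 -> positive (opposite of gear 2)
  gear 5: meshes with gear 3 -> depth 3 -> negative (opposite of gear 3)
  gear 6: meshes with gear 4 -> depth 3 -> negative (opposite of gear 4)
Queried indices 0, 1, 2, 3 -> positive, negative, negative, positive

Answer: positive negative negative positive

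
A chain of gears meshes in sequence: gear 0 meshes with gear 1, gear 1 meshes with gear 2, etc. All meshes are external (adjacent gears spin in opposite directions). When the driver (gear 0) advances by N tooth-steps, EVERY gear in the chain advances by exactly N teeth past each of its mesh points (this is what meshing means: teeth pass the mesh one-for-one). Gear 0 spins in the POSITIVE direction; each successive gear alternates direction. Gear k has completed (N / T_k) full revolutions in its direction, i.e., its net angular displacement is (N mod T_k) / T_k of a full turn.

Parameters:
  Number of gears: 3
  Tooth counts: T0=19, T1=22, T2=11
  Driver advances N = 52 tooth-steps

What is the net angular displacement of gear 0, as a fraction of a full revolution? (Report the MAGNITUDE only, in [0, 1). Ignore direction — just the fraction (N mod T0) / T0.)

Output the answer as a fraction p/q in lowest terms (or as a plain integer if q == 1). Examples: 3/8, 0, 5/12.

Chain of 3 gears, tooth counts: [19, 22, 11]
  gear 0: T0=19, direction=positive, advance = 52 mod 19 = 14 teeth = 14/19 turn
  gear 1: T1=22, direction=negative, advance = 52 mod 22 = 8 teeth = 8/22 turn
  gear 2: T2=11, direction=positive, advance = 52 mod 11 = 8 teeth = 8/11 turn
Gear 0: 52 mod 19 = 14
Fraction = 14 / 19 = 14/19 (gcd(14,19)=1) = 14/19

Answer: 14/19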